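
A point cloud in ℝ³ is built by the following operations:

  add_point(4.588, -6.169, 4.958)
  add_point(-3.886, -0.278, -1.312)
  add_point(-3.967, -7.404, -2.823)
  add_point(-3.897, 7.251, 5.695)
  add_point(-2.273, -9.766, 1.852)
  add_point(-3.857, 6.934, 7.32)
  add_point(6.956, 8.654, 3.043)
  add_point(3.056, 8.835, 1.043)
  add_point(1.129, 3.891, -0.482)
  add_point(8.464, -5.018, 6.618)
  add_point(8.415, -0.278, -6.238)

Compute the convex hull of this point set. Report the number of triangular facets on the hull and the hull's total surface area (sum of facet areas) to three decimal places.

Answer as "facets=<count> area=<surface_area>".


Hull vertices (9/11): indices [1, 2, 3, 4, 5, 6, 7, 9, 10].

Facet areas (half cross-product norm):
  f1: (p6, p10, p9) → 80.0553
  f2: (p6, p10, p7) → 27.8702
  f3: (p6, p5, p9) → 82.7670
  f4: (p6, p5, p7) → 19.6823
  f5: (p4, p5, p2) → 47.8520
  f6: (p4, p5, p9) → 102.6784
  f7: (p4, p10, p2) → 39.9956
  f8: (p4, p10, p9) → 84.5536
  f9: (p1, p10, p7) → 68.1381
  f10: (p1, p10, p2) → 48.1570
  f11: (p3, p5, p7) → 5.8790
  f12: (p3, p1, p7) → 42.5391
  f13: (p3, p5, p2) → 13.2613
  f14: (p3, p1, p2) → 19.2831
Σ area = 682.712

Euler characteristic 9−21+14 = 2 ✓

facets=14 area=682.712


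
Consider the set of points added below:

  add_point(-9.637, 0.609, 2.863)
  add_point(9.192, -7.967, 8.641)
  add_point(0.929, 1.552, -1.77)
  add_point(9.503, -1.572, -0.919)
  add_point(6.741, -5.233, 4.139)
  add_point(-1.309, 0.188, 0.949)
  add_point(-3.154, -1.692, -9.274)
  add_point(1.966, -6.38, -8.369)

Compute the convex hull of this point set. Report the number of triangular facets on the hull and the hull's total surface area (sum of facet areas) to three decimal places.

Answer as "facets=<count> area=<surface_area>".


facets=10 area=541.251

Hull vertices (7/8): indices [0, 1, 2, 3, 5, 6, 7].

Triangle areas on the boundary:
  f1: (p7, p1, p0) → 155.9627
  f2: (p7, p6, p0) → 45.9626
  f3: (p7, p1, p3) → 64.1766
  f4: (p7, p6, p3) → 39.1084
  f5: (p2, p1, p3) → 51.1676
  f6: (p2, p6, p0) → 52.5794
  f7: (p2, p6, p3) → 38.8490
  f8: (p5, p1, p0) → 53.5473
  f9: (p5, p2, p0) → 11.2086
  f10: (p5, p2, p1) → 28.6886
Σ area = 541.251

Check V−E+F: 7 − 15 + 10 = 2.


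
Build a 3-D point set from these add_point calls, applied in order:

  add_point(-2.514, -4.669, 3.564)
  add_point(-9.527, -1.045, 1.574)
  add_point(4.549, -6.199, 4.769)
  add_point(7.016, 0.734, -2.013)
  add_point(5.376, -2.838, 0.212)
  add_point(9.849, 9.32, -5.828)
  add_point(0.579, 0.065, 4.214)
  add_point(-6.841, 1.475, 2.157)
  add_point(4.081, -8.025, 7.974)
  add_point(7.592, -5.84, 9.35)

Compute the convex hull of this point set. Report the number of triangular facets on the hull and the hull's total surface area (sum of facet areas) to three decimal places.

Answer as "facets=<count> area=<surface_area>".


10 of the 10 inputs are extreme points: [0, 1, 2, 3, 4, 5, 6, 7, 8, 9].

Facet areas (half cross-product norm):
  f1: (p9, p8, p1) → 29.6330
  f2: (p7, p5, p1) → 22.4856
  f3: (p7, p9, p1) → 30.6531
  f4: (p3, p5, p1) → 74.4122
  f5: (p3, p4, p1) → 32.3663
  f6: (p3, p9, p5) → 41.8088
  f7: (p3, p4, p9) → 17.5750
  f8: (p0, p8, p1) → 10.0454
  f9: (p0, p4, p1) → 28.8376
  f10: (p6, p9, p5) → 84.2401
  f11: (p6, p7, p5) → 62.1750
  f12: (p6, p7, p9) → 20.8326
  f13: (p2, p0, p8) → 13.5176
  f14: (p2, p0, p4) → 20.8256
  f15: (p2, p9, p8) → 8.0795
  f16: (p2, p4, p9) → 13.2330
Σ area = 510.720

Euler characteristic 10−24+16 = 2 ✓

facets=16 area=510.720


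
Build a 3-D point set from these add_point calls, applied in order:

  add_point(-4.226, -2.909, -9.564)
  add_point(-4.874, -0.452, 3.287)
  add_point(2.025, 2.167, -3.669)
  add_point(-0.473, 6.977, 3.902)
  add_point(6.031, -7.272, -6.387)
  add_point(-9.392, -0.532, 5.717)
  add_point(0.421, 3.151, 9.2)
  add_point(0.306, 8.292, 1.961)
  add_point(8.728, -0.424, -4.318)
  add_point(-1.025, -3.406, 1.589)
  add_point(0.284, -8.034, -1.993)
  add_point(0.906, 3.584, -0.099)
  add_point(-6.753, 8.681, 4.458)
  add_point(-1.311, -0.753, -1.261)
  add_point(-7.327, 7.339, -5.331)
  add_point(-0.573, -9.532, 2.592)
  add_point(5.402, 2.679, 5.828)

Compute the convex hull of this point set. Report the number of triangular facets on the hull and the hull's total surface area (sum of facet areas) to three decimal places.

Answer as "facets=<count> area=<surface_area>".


11 of the 17 inputs are extreme points: [0, 4, 5, 6, 7, 8, 10, 12, 14, 15, 16].

Area of each hull facet:
  f1: (p6, p12, p5) → 45.6167
  f2: (p14, p12, p5) → 47.8262
  f3: (p14, p0, p5) → 77.7836
  f4: (p14, p0, p8) → 81.6303
  f5: (p7, p6, p12) → 32.4014
  f6: (p7, p14, p8) → 72.1606
  f7: (p7, p14, p12) → 35.5993
  f8: (p4, p0, p8) → 44.2517
  f9: (p4, p10, p0) → 36.6493
  f10: (p16, p7, p8) → 47.2515
  f11: (p16, p7, p6) → 24.5554
  f12: (p16, p4, p8) → 39.1129
  f13: (p15, p4, p10) → 12.0715
  f14: (p15, p16, p4) → 77.1593
  f15: (p15, p16, p6) → 41.6463
  f16: (p15, p6, p5) → 68.4714
  f17: (p15, p0, p5) → 88.9503
  f18: (p15, p10, p0) → 15.8910
Σ area = 889.029

Check V−E+F: 11 − 27 + 18 = 2.

facets=18 area=889.029


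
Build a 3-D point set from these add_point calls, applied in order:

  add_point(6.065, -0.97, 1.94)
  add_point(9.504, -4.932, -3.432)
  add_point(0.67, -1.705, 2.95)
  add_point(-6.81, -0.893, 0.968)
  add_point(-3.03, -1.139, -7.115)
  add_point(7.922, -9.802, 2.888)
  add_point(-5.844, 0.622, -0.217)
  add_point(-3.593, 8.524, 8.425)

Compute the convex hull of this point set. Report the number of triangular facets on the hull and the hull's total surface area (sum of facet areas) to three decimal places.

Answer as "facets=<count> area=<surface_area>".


facets=10 area=507.818

Extreme-point indices: [0, 1, 3, 4, 5, 6, 7] — 7 of 8 on the boundary.

Per-facet area ½‖(b−a)×(c−a)‖:
  f1: (p5, p7, p3) → 107.1357
  f2: (p4, p7, p1) → 124.3416
  f3: (p4, p5, p3) → 74.3604
  f4: (p4, p5, p1) → 54.2286
  f5: (p0, p7, p1) → 19.6664
  f6: (p0, p5, p1) → 28.8380
  f7: (p0, p5, p7) → 48.5308
  f8: (p6, p7, p3) → 12.6834
  f9: (p6, p4, p3) → 7.1386
  f10: (p6, p4, p7) → 30.8942
Σ area = 507.818

Euler characteristic 7−15+10 = 2 ✓


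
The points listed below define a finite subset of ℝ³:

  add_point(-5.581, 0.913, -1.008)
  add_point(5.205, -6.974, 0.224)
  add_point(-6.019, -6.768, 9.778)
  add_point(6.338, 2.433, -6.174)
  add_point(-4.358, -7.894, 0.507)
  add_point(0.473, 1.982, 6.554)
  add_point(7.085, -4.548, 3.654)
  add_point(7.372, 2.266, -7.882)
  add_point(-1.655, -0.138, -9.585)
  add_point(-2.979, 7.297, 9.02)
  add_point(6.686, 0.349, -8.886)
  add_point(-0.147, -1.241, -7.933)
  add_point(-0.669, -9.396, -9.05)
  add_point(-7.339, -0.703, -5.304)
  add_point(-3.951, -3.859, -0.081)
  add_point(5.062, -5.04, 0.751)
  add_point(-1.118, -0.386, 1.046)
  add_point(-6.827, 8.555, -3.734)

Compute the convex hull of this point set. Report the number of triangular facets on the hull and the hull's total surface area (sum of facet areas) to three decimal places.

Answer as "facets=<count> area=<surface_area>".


Hull vertices (11/18): indices [1, 2, 4, 6, 7, 8, 9, 10, 12, 13, 17].

Per-facet area ½‖(b−a)×(c−a)‖:
  f1: (p8, p12, p13) → 33.2707
  f2: (p4, p12, p13) → 47.3754
  f3: (p4, p2, p13) → 41.3039
  f4: (p4, p2, p12) → 9.3357
  f5: (p6, p9, p7) → 109.8920
  f6: (p6, p9, p2) → 98.4056
  f7: (p10, p8, p7) → 8.7771
  f8: (p10, p8, p12) → 39.0417
  f9: (p10, p6, p7) → 15.1881
  f10: (p17, p8, p13) → 33.5568
  f11: (p17, p2, p13) → 75.0215
  f12: (p17, p9, p2) → 96.0905
  f13: (p17, p9, p7) → 107.4349
  f14: (p17, p8, p7) → 54.9134
  f15: (p1, p2, p12) → 82.0437
  f16: (p1, p6, p2) → 33.3742
  f17: (p1, p10, p12) → 59.5247
  f18: (p1, p10, p6) → 26.5813
Σ area = 971.131

Euler characteristic 11−27+18 = 2 ✓

facets=18 area=971.131


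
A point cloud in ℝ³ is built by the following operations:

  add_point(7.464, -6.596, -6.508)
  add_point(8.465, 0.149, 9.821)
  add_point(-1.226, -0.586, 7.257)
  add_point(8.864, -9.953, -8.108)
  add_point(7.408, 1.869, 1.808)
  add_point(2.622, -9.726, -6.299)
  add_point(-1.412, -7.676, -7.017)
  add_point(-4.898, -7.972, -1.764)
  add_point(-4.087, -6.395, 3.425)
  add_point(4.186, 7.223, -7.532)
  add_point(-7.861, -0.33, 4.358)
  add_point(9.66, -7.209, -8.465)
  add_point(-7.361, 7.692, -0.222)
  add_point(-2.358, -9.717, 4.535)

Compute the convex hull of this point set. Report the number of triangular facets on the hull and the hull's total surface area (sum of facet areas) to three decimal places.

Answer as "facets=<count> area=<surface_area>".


facets=20 area=1001.383

Points on the hull: [1, 2, 3, 4, 5, 6, 7, 9, 10, 11, 12, 13] (12 of 14).

Area of each hull facet:
  f1: (p9, p1, p12) → 126.0894
  f2: (p9, p6, p11) → 81.8804
  f3: (p9, p6, p12) → 104.4572
  f4: (p2, p13, p10) → 34.1399
  f5: (p2, p13, p1) → 46.6188
  f6: (p2, p12, p10) → 32.9695
  f7: (p2, p1, p12) → 52.7112
  f8: (p7, p13, p10) → 34.7604
  f9: (p7, p12, p10) → 44.5711
  f10: (p7, p6, p12) → 49.9120
  f11: (p3, p6, p11) → 15.1898
  f12: (p3, p1, p11) → 27.7097
  f13: (p3, p13, p1) → 128.9925
  f14: (p4, p1, p11) → 47.5458
  f15: (p4, p9, p11) → 75.4441
  f16: (p4, p9, p1) → 15.6084
  f17: (p5, p7, p6) → 13.6233
  f18: (p5, p3, p6) → 8.5861
  f19: (p5, p7, p13) → 31.2346
  f20: (p5, p3, p13) → 29.3389
Σ area = 1001.383

Check V−E+F: 12 − 30 + 20 = 2.


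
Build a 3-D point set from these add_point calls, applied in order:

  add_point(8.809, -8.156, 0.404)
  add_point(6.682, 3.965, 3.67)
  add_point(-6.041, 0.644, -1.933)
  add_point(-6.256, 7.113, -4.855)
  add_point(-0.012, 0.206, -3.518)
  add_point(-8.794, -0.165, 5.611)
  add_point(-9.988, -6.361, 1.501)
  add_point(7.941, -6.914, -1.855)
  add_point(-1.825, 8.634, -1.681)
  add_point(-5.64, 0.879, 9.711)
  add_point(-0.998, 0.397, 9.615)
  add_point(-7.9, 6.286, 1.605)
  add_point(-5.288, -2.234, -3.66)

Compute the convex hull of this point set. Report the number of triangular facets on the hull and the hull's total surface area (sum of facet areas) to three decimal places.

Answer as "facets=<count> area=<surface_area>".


facets=20 area=750.894

Extreme-point indices: [0, 1, 3, 4, 5, 6, 7, 8, 9, 10, 11, 12] — 12 of 13 on the boundary.

Triangle areas on the boundary:
  f1: (p1, p9, p8) → 72.3219
  f2: (p10, p0, p6) → 108.3000
  f3: (p10, p9, p6) → 26.3146
  f4: (p10, p1, p0) → 65.7621
  f5: (p10, p1, p9) → 16.8995
  f6: (p11, p9, p8) → 34.1645
  f7: (p7, p1, p0) → 16.6492
  f8: (p7, p1, p8) → 66.0625
  f9: (p7, p0, p6) → 24.4381
  f10: (p7, p12, p6) → 54.8571
  f11: (p5, p9, p6) → 14.5393
  f12: (p5, p11, p6) → 26.0359
  f13: (p5, p11, p9) → 19.8800
  f14: (p3, p7, p8) → 51.0689
  f15: (p3, p11, p8) → 18.0394
  f16: (p3, p12, p6) → 32.7303
  f17: (p3, p11, p6) → 42.5410
  f18: (p4, p7, p12) → 28.8521
  f19: (p4, p3, p12) → 26.1080
  f20: (p4, p3, p7) → 5.3300
Σ area = 750.894

Check V−E+F: 12 − 30 + 20 = 2.


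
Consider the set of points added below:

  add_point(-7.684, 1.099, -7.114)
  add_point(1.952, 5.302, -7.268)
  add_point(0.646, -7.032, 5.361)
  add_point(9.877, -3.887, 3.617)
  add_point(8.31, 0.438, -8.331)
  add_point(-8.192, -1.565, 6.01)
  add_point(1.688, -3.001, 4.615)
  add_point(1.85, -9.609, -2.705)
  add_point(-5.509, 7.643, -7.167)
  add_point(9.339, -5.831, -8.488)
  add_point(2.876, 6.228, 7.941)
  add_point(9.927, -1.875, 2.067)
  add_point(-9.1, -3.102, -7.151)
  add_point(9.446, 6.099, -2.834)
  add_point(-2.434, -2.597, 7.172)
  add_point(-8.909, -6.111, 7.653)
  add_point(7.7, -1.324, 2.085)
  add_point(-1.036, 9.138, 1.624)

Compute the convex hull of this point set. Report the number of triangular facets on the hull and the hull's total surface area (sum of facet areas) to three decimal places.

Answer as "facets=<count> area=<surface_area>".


15 of the 18 inputs are extreme points: [1, 2, 3, 4, 5, 7, 8, 9, 10, 11, 12, 13, 14, 15, 17].

Triangle areas on the boundary:
  f1: (p7, p9, p12) → 66.8720
  f2: (p7, p15, p12) → 92.0452
  f3: (p13, p8, p17) → 58.7838
  f4: (p13, p9, p11) → 51.8934
  f5: (p13, p10, p17) → 45.7697
  f6: (p5, p8, p17) → 67.6805
  f7: (p5, p10, p17) → 52.0286
  f8: (p5, p10, p15) → 26.6894
  f9: (p5, p15, p12) → 31.6889
  f10: (p5, p8, p12) → 74.5957
  f11: (p3, p13, p11) → 1.5077
  f12: (p3, p13, p10) → 67.5759
  f13: (p3, p9, p11) → 13.7120
  f14: (p3, p7, p9) → 55.2155
  f15: (p4, p13, p9) → 18.2259
  f16: (p4, p9, p12) → 56.5381
  f17: (p4, p8, p12) → 87.4297
  f18: (p14, p10, p15) → 19.9118
  f19: (p2, p7, p15) → 38.9788
  f20: (p2, p3, p7) → 41.4961
  f21: (p2, p14, p15) → 20.8599
  f22: (p2, p3, p10) → 61.3561
  f23: (p2, p14, p10) → 26.8109
  f24: (p1, p13, p8) → 21.2305
  f25: (p1, p4, p8) → 11.3506
  f26: (p1, p4, p13) → 29.4127
Σ area = 1139.659

Euler: V−E+F = 15−39+26 = 2.

facets=26 area=1139.659


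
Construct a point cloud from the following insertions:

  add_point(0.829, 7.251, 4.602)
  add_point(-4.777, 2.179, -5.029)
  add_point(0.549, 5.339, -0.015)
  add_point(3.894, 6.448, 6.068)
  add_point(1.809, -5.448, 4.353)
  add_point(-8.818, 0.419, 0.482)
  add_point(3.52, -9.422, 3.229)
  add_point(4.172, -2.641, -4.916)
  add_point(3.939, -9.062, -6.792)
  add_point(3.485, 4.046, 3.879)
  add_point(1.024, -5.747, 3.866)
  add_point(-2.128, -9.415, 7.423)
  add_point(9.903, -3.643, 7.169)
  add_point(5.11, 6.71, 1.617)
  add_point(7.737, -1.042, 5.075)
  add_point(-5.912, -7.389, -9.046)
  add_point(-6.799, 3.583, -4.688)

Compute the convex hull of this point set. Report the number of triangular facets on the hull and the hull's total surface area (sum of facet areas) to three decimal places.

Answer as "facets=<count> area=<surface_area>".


facets=20 area=881.682

12 of the 17 inputs are extreme points: [0, 1, 3, 5, 6, 7, 8, 11, 12, 13, 15, 16].

Triangle areas on the boundary:
  f1: (p16, p0, p5) → 38.7451
  f2: (p16, p15, p5) → 37.4597
  f3: (p11, p0, p5) → 85.2148
  f4: (p11, p15, p5) → 85.8394
  f5: (p13, p16, p0) → 32.9376
  f6: (p3, p11, p12) → 78.4160
  f7: (p3, p11, p0) → 29.6539
  f8: (p3, p13, p12) → 27.2579
  f9: (p3, p13, p0) → 7.9258
  f10: (p6, p11, p12) → 31.8499
  f11: (p7, p13, p12) → 66.9849
  f12: (p1, p13, p16) → 14.7832
  f13: (p1, p7, p13) → 55.3278
  f14: (p1, p16, p15) → 11.3638
  f15: (p1, p7, p15) → 49.9981
  f16: (p8, p7, p15) → 34.2162
  f17: (p8, p11, p15) → 78.0063
  f18: (p8, p6, p11) → 27.4509
  f19: (p8, p6, p12) → 44.2305
  f20: (p8, p7, p12) → 44.0200
Σ area = 881.682

Check V−E+F: 12 − 30 + 20 = 2.


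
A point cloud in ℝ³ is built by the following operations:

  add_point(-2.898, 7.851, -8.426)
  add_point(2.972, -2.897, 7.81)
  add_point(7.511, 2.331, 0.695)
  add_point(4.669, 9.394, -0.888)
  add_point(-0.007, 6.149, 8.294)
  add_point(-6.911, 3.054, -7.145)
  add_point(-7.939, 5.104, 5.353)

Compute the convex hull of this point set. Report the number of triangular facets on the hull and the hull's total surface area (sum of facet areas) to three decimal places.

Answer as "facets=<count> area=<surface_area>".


facets=10 area=542.240

Hull vertices (7/7): indices [0, 1, 2, 3, 4, 5, 6].

Area of each hull facet:
  f1: (p0, p3, p6) → 74.4476
  f2: (p0, p3, p2) → 40.4174
  f3: (p4, p3, p6) → 45.5463
  f4: (p4, p3, p2) → 40.2275
  f5: (p5, p0, p6) → 40.2317
  f6: (p5, p0, p2) → 47.5271
  f7: (p1, p4, p6) → 40.1398
  f8: (p1, p4, p2) → 44.8414
  f9: (p1, p5, p6) → 87.3540
  f10: (p1, p5, p2) → 81.5077
Σ area = 542.240

Check V−E+F: 7 − 15 + 10 = 2.


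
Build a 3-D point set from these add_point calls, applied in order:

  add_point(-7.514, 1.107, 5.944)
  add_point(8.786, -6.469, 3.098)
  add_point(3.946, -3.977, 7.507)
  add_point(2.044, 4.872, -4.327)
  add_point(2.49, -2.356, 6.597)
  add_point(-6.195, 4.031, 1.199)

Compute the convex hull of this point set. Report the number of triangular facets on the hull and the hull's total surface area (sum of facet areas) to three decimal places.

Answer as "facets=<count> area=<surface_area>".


Extreme-point indices: [0, 1, 2, 3, 4, 5] — 6 of 6 on the boundary.

Per-facet area ½‖(b−a)×(c−a)‖:
  f1: (p2, p1, p0) → 31.9474
  f2: (p2, p3, p1) → 51.1258
  f3: (p5, p1, p0) → 51.7185
  f4: (p5, p3, p1) → 75.3243
  f5: (p4, p2, p3) → 10.7259
  f6: (p4, p5, p3) → 57.1998
  f7: (p4, p2, p0) → 6.9949
  f8: (p4, p5, p0) → 30.3746
Σ area = 315.411

Euler: V−E+F = 6−12+8 = 2.

facets=8 area=315.411


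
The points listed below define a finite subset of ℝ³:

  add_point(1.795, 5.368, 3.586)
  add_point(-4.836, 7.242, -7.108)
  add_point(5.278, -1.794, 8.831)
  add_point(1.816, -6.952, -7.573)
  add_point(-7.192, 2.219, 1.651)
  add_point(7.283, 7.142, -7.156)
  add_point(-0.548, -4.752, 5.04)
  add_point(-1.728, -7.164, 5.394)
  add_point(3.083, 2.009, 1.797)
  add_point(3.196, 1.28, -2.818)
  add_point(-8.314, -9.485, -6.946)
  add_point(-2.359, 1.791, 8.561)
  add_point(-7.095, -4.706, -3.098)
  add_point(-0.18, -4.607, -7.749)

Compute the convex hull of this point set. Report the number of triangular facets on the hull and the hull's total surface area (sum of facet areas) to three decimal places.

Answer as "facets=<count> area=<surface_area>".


facets=16 area=873.698

Extreme-point indices: [0, 1, 2, 3, 4, 5, 7, 10, 11, 13] — 10 of 14 on the boundary.

Facet areas (half cross-product norm):
  f1: (p13, p1, p10) → 59.8849
  f2: (p13, p1, p5) → 71.6660
  f3: (p4, p1, p10) → 75.1900
  f4: (p4, p11, p1) → 35.4726
  f5: (p7, p11, p2) → 35.9016
  f6: (p7, p4, p10) → 75.6148
  f7: (p7, p4, p11) → 39.4816
  f8: (p0, p1, p5) → 65.8908
  f9: (p0, p11, p1) → 44.2211
  f10: (p0, p2, p5) → 52.4996
  f11: (p0, p11, p2) → 29.9845
  f12: (p3, p2, p5) → 123.1589
  f13: (p3, p13, p5) → 20.5489
  f14: (p3, p7, p2) → 62.9946
  f15: (p3, p13, p10) → 14.4941
  f16: (p3, p7, p10) → 66.6938
Σ area = 873.698

Euler characteristic 10−24+16 = 2 ✓


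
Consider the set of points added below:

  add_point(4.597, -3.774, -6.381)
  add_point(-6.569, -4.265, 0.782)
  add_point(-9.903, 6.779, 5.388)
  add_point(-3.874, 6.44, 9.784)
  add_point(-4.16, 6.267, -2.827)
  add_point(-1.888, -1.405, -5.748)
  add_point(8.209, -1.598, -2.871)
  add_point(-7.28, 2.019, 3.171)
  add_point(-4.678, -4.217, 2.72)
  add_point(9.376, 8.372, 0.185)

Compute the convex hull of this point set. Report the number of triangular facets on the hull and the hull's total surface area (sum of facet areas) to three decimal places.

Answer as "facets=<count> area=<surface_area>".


Hull vertices (9/10): indices [0, 1, 2, 3, 4, 5, 6, 8, 9].

Facet areas (half cross-product norm):
  f1: (p3, p9, p2) → 58.6763
  f2: (p8, p3, p2) → 45.0372
  f3: (p4, p9, p2) → 65.4238
  f4: (p4, p0, p9) → 86.4426
  f5: (p6, p3, p9) → 86.3953
  f6: (p6, p8, p3) → 91.5291
  f7: (p6, p0, p9) → 22.2037
  f8: (p6, p8, p0) → 35.6452
  f9: (p5, p4, p0) → 23.8716
  f10: (p1, p8, p0) → 17.6055
  f11: (p1, p5, p0) → 26.1152
  f12: (p1, p8, p2) → 16.7460
  f13: (p1, p4, p2) → 53.8958
  f14: (p1, p5, p4) → 36.1133
Σ area = 665.700

Check V−E+F: 9 − 21 + 14 = 2.

facets=14 area=665.700


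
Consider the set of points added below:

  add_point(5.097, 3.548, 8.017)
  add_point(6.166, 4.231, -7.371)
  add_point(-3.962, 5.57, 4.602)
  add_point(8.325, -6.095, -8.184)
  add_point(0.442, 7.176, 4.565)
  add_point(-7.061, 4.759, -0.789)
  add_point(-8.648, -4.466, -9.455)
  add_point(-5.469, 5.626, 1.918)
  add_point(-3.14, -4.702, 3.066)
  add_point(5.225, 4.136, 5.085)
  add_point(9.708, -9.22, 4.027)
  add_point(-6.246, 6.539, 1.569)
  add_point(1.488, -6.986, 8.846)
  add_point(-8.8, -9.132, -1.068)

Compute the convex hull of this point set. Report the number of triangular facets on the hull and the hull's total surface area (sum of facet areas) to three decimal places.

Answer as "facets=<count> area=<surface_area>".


12 of the 14 inputs are extreme points: [0, 1, 2, 3, 4, 5, 6, 9, 10, 11, 12, 13].

Triangle areas on the boundary:
  f1: (p12, p10, p13) → 68.8645
  f2: (p3, p10, p13) → 113.4601
  f3: (p3, p6, p13) → 81.6859
  f4: (p3, p1, p10) → 65.8756
  f5: (p3, p1, p6) → 86.5725
  f6: (p11, p1, p4) → 49.8771
  f7: (p9, p1, p10) → 87.8730
  f8: (p9, p1, p4) → 35.5284
  f9: (p5, p6, p13) → 59.4310
  f10: (p5, p11, p13) → 16.7576
  f11: (p5, p1, p6) → 92.0443
  f12: (p5, p11, p1) → 22.4754
  f13: (p2, p11, p4) → 8.1706
  f14: (p2, p12, p13) → 97.2087
  f15: (p2, p11, p13) → 31.5274
  f16: (p0, p9, p4) → 8.4095
  f17: (p0, p2, p4) → 14.2804
  f18: (p0, p2, p12) → 55.0503
  f19: (p0, p12, p10) → 54.4042
  f20: (p0, p9, p10) → 21.0399
Σ area = 1070.536

Euler: V−E+F = 12−30+20 = 2.

facets=20 area=1070.536


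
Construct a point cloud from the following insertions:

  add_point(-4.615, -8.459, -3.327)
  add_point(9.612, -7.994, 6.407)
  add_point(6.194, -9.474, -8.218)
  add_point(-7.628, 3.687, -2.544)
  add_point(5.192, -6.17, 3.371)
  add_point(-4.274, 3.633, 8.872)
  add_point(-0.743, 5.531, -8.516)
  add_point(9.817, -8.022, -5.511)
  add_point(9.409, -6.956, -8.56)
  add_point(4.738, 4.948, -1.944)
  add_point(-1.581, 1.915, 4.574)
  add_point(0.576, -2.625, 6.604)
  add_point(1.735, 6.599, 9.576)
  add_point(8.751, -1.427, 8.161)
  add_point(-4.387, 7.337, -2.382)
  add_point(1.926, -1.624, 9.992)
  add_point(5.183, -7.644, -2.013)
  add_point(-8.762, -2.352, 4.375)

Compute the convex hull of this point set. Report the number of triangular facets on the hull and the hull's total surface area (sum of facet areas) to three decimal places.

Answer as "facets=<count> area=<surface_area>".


14 of the 18 inputs are extreme points: [0, 1, 2, 3, 5, 6, 7, 8, 9, 12, 13, 14, 15, 17].

Facet areas (half cross-product norm):
  f1: (p1, p15, p17) → 57.3784
  f2: (p1, p0, p17) → 91.5034
  f3: (p5, p15, p17) → 35.8038
  f4: (p5, p12, p15) → 25.2625
  f5: (p5, p12, p14) → 39.8996
  f6: (p2, p6, p0) → 87.8657
  f7: (p2, p1, p7) → 23.5035
  f8: (p2, p1, p0) → 88.0220
  f9: (p3, p6, p14) → 17.8478
  f10: (p3, p6, p0) → 58.2776
  f11: (p3, p0, p17) → 48.2180
  f12: (p3, p5, p17) → 40.0663
  f13: (p3, p5, p14) → 28.3734
  f14: (p8, p2, p7) → 6.5606
  f15: (p8, p2, p6) → 32.9693
  f16: (p9, p12, p14) → 55.2008
  f17: (p9, p6, p14) → 30.0548
  f18: (p9, p8, p6) → 61.5052
  f19: (p13, p12, p15) → 29.1046
  f20: (p13, p1, p15) → 23.9014
  f21: (p13, p9, p12) → 59.4615
  f22: (p13, p1, p7) → 39.4259
  f23: (p13, p8, p7) → 17.9111
  f24: (p13, p9, p8) → 89.6638
Σ area = 1087.781

Check V−E+F: 14 − 36 + 24 = 2.

facets=24 area=1087.781


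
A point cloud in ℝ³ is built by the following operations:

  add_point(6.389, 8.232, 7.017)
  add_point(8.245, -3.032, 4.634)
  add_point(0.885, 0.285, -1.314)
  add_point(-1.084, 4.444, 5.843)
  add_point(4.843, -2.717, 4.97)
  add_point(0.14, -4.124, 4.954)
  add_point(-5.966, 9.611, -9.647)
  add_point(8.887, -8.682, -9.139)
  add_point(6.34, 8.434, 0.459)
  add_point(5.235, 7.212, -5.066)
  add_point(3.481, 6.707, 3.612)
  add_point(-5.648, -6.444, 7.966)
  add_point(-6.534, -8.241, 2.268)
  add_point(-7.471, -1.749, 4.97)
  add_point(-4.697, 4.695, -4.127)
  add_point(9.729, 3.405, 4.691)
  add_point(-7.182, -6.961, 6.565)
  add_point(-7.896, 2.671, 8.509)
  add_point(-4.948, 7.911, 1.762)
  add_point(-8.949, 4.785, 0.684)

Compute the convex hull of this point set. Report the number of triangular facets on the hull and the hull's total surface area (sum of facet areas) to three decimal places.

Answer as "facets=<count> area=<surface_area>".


facets=22 area=1199.697

Hull vertices (13/20): indices [0, 1, 6, 7, 8, 9, 11, 12, 15, 16, 17, 18, 19].

Area of each hull facet:
  f1: (p9, p7, p15) → 93.9641
  f2: (p9, p6, p7) → 99.1954
  f3: (p1, p7, p15) → 45.7683
  f4: (p1, p11, p7) → 107.9844
  f5: (p1, p0, p15) → 16.2083
  f6: (p1, p0, p11) → 85.6174
  f7: (p12, p6, p19) → 69.8972
  f8: (p12, p6, p7) → 194.2830
  f9: (p12, p11, p7) → 51.7504
  f10: (p17, p0, p11) → 71.8704
  f11: (p8, p0, p6) → 40.2224
  f12: (p8, p9, p6) → 31.0293
  f13: (p8, p0, p15) → 19.4744
  f14: (p8, p9, p15) → 18.5577
  f15: (p18, p6, p19) → 29.5399
  f16: (p18, p17, p19) → 20.9968
  f17: (p18, p0, p6) → 63.0820
  f18: (p18, p17, p0) → 56.4812
  f19: (p16, p12, p11) → 3.9277
  f20: (p16, p17, p11) → 10.0150
  f21: (p16, p12, p19) → 29.6761
  f22: (p16, p17, p19) → 40.1556
Σ area = 1199.697

Check V−E+F: 13 − 33 + 22 = 2.


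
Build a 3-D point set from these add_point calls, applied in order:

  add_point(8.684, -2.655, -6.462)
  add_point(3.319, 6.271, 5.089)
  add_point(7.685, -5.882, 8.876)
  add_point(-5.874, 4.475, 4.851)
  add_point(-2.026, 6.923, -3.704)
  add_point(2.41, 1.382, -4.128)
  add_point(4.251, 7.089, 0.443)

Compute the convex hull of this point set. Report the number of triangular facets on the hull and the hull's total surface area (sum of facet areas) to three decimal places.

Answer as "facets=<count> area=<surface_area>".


Points on the hull: [0, 1, 2, 3, 4, 5, 6] (7 of 7).

Area of each hull facet:
  f1: (p2, p0, p3) → 131.4757
  f2: (p2, p6, p0) → 91.9290
  f3: (p4, p6, p0) → 47.9143
  f4: (p1, p2, p3) → 62.3102
  f5: (p1, p2, p6) → 30.1533
  f6: (p1, p4, p3) → 41.3146
  f7: (p1, p4, p6) → 16.8299
  f8: (p5, p0, p3) → 24.5392
  f9: (p5, p4, p3) → 34.2827
  f10: (p5, p4, p0) → 10.8308
Σ area = 491.580

Euler characteristic 7−15+10 = 2 ✓

facets=10 area=491.580


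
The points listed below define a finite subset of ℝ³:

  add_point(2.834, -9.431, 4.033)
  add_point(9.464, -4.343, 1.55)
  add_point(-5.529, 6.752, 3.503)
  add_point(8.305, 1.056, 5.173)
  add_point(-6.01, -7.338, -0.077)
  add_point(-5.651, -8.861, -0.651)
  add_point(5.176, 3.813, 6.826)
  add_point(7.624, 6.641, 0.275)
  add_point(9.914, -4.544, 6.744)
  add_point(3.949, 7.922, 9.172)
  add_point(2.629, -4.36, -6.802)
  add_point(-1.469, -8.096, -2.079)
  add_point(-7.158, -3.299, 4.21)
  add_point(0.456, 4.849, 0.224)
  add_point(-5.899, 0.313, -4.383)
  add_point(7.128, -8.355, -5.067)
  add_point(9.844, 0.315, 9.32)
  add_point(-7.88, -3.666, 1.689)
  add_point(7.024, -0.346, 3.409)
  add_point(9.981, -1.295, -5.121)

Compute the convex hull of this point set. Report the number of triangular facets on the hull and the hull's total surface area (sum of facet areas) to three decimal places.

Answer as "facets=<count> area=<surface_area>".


Hull vertices (14/20): indices [0, 1, 2, 5, 7, 8, 9, 10, 12, 14, 15, 16, 17, 19].

Per-facet area ½‖(b−a)×(c−a)‖:
  f1: (p1, p8, p19) → 7.8182
  f2: (p7, p14, p19) → 74.1560
  f3: (p15, p1, p19) → 25.4426
  f4: (p15, p8, p0) → 45.3069
  f5: (p15, p1, p8) → 12.0461
  f6: (p16, p8, p0) → 19.6663
  f7: (p16, p12, p0) → 76.7603
  f8: (p16, p12, p9) → 79.0681
  f9: (p16, p7, p9) → 44.2455
  f10: (p16, p8, p19) → 33.0135
  f11: (p16, p7, p19) → 55.5300
  f12: (p2, p7, p9) → 53.2417
  f13: (p2, p7, p14) → 68.1618
  f14: (p2, p12, p9) → 55.4778
  f15: (p2, p14, p17) → 36.7882
  f16: (p2, p12, p17) → 13.4250
  f17: (p10, p14, p19) → 34.2471
  f18: (p10, p15, p19) → 22.5533
  f19: (p5, p10, p15) → 34.9724
  f20: (p5, p15, p0) → 49.0064
  f21: (p5, p14, p17) → 22.9969
  f22: (p5, p10, p14) → 46.2682
  f23: (p5, p12, p17) → 7.4843
  f24: (p5, p12, p0) → 36.4382
Σ area = 954.115

Check V−E+F: 14 − 36 + 24 = 2.

facets=24 area=954.115


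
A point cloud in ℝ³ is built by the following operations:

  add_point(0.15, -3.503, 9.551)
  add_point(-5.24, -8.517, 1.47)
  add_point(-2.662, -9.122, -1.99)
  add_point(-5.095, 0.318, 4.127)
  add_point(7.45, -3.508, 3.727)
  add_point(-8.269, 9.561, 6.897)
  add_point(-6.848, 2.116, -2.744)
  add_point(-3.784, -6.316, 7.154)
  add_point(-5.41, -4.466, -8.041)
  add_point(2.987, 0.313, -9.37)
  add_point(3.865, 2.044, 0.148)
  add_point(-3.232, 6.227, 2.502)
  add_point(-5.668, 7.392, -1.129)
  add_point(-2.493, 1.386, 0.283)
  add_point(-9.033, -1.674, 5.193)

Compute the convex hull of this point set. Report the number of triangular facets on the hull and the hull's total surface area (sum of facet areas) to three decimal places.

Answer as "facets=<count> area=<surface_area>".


Extreme-point indices: [0, 1, 2, 4, 5, 6, 7, 8, 9, 10, 12, 14] — 12 of 15 on the boundary.

Facet areas (half cross-product norm):
  f1: (p2, p9, p4) → 78.3977
  f2: (p0, p5, p14) → 58.7335
  f3: (p0, p5, p4) → 69.9236
  f4: (p6, p5, p14) → 49.2692
  f5: (p10, p5, p4) → 50.8688
  f6: (p10, p9, p4) → 33.7940
  f7: (p7, p2, p4) → 55.2828
  f8: (p7, p0, p4) → 24.1011
  f9: (p7, p1, p2) → 10.5848
  f10: (p7, p0, p14) → 18.6512
  f11: (p7, p1, p14) → 22.3932
  f12: (p12, p6, p5) → 22.1401
  f13: (p12, p10, p5) → 46.1167
  f14: (p12, p10, p9) → 53.1529
  f15: (p8, p2, p9) → 39.4039
  f16: (p8, p12, p9) → 62.9904
  f17: (p8, p12, p6) → 12.3401
  f18: (p8, p1, p2) → 16.7943
  f19: (p8, p6, p14) → 37.4935
  f20: (p8, p1, p14) → 44.6534
Σ area = 807.085

Euler: V−E+F = 12−30+20 = 2.

facets=20 area=807.085


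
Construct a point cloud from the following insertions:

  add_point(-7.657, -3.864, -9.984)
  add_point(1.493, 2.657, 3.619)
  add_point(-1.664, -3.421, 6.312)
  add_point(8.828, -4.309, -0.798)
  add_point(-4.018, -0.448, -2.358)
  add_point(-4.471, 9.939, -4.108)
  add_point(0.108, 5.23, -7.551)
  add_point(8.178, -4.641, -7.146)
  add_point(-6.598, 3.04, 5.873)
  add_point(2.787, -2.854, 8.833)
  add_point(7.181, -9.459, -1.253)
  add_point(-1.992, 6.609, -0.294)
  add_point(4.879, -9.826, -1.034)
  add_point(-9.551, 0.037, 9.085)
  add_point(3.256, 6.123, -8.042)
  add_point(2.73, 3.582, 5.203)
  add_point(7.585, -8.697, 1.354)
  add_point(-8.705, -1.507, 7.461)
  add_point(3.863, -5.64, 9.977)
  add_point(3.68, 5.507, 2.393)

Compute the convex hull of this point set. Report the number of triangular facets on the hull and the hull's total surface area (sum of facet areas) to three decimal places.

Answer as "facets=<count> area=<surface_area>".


facets=26 area=1055.652

15 of the 20 inputs are extreme points: [0, 3, 5, 7, 8, 9, 10, 12, 13, 14, 15, 16, 17, 18, 19].

Area of each hull facet:
  f1: (p0, p5, p13) → 126.8787
  f2: (p14, p0, p5) → 67.9883
  f3: (p8, p5, p13) → 13.8681
  f4: (p8, p15, p13) → 19.2399
  f5: (p8, p15, p5) → 55.6772
  f6: (p19, p14, p3) → 59.0178
  f7: (p19, p14, p5) → 46.2805
  f8: (p19, p15, p5) → 17.6190
  f9: (p17, p0, p13) → 13.2718
  f10: (p17, p12, p0) → 130.5846
  f11: (p7, p14, p0) → 84.6383
  f12: (p7, p14, p3) → 37.8298
  f13: (p18, p16, p3) → 24.4205
  f14: (p18, p19, p3) → 64.7370
  f15: (p18, p19, p15) → 10.7121
  f16: (p18, p17, p13) → 14.7765
  f17: (p18, p17, p12) → 79.6067
  f18: (p18, p16, p12) → 17.3190
  f19: (p10, p16, p12) → 3.1987
  f20: (p10, p12, p0) → 14.8734
  f21: (p10, p7, p0) → 61.7779
  f22: (p10, p16, p3) → 6.8674
  f23: (p10, p7, p3) → 17.1025
  f24: (p9, p15, p13) → 45.9166
  f25: (p9, p18, p13) → 17.3234
  f26: (p9, p18, p15) → 4.1261
Σ area = 1055.652

Check V−E+F: 15 − 39 + 26 = 2.


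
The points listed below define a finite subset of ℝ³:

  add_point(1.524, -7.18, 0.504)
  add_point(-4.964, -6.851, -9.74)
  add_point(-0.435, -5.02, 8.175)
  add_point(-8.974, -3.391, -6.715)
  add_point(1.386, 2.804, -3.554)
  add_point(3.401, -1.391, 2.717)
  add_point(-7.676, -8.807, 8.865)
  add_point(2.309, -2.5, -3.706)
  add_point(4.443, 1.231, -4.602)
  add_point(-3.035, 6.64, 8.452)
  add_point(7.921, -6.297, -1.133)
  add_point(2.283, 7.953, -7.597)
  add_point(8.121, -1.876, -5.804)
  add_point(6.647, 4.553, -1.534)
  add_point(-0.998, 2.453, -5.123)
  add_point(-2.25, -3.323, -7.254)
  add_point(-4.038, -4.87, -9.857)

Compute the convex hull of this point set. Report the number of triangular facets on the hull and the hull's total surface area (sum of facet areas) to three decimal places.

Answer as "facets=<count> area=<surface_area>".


Hull vertices (11/17): indices [0, 1, 2, 3, 6, 9, 10, 11, 12, 13, 16].

Area of each hull facet:
  f1: (p9, p11, p3) → 128.2249
  f2: (p9, p6, p3) → 126.6841
  f3: (p1, p6, p3) → 49.1089
  f4: (p2, p9, p6) → 47.3571
  f5: (p16, p11, p12) → 72.1339
  f6: (p16, p1, p12) → 11.7400
  f7: (p16, p11, p3) → 43.6008
  f8: (p16, p1, p3) → 6.5314
  f9: (p10, p1, p12) → 46.6809
  f10: (p10, p2, p6) → 41.1588
  f11: (p0, p1, p6) → 74.8794
  f12: (p0, p10, p6) → 19.3905
  f13: (p0, p10, p1) → 38.5124
  f14: (p13, p2, p9) → 79.8658
  f15: (p13, p10, p2) → 67.9369
  f16: (p13, p10, p12) → 24.9459
  f17: (p13, p11, p12) → 32.2225
  f18: (p13, p9, p11) → 57.4466
Σ area = 968.421

Euler characteristic 11−27+18 = 2 ✓

facets=18 area=968.421


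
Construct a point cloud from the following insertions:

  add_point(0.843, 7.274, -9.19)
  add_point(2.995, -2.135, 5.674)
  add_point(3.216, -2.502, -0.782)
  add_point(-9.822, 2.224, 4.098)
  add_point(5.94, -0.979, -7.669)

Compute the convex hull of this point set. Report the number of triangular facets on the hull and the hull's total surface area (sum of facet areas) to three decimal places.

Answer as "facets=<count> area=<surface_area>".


facets=6 area=366.055

Points on the hull: [0, 1, 2, 3, 4] (5 of 5).

Facet areas (half cross-product norm):
  f1: (p0, p4, p3) → 87.1629
  f2: (p1, p0, p3) → 111.6681
  f3: (p1, p0, p4) → 66.9117
  f4: (p2, p4, p3) → 46.1570
  f5: (p2, p1, p3) → 43.9988
  f6: (p2, p1, p4) → 10.1564
Σ area = 366.055

Check V−E+F: 5 − 9 + 6 = 2.


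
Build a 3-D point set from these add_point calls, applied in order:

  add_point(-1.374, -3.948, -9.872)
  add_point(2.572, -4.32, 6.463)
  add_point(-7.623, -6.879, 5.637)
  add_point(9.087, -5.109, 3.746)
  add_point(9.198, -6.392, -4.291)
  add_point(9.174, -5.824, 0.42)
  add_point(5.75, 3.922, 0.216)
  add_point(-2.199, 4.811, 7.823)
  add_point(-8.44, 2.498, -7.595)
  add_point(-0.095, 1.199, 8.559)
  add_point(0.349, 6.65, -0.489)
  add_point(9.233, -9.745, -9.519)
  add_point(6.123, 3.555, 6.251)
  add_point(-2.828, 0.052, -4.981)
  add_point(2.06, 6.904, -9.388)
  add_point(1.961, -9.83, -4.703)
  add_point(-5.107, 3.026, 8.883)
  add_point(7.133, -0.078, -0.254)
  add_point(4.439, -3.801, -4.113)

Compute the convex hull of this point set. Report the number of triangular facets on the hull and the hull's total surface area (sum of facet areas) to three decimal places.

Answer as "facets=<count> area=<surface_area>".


Points on the hull: [0, 1, 2, 3, 4, 5, 6, 7, 8, 9, 10, 11, 12, 14, 15, 16] (16 of 19).

Per-facet area ½‖(b−a)×(c−a)‖:
  f1: (p2, p16, p8) → 83.7036
  f2: (p0, p14, p8) → 50.8847
  f3: (p0, p14, p11) → 67.6170
  f4: (p0, p2, p8) → 77.7595
  f5: (p10, p14, p8) → 49.2255
  f6: (p15, p0, p11) → 37.1149
  f7: (p15, p0, p2) → 61.2624
  f8: (p7, p16, p8) → 29.8541
  f9: (p7, p10, p8) → 51.4907
  f10: (p4, p14, p11) → 48.6224
  f11: (p12, p7, p10) → 34.5212
  f12: (p12, p10, p14) → 34.1732
  f13: (p3, p15, p11) → 52.0996
  f14: (p3, p1, p2) → 20.8862
  f15: (p3, p15, p2) → 84.9733
  f16: (p9, p2, p16) → 28.4663
  f17: (p9, p1, p2) → 33.6777
  f18: (p9, p7, p16) → 7.5623
  f19: (p9, p12, p7) → 14.8680
  f20: (p9, p3, p1) → 18.4732
  f21: (p9, p3, p12) → 33.3559
  f22: (p6, p4, p14) → 63.0504
  f23: (p6, p12, p14) → 11.8183
  f24: (p6, p3, p4) → 40.9186
  f25: (p6, p3, p12) → 28.2392
  f26: (p5, p4, p11) → 6.4133
  f27: (p5, p3, p11) → 2.9899
  f28: (p5, p3, p4) → 0.7580
Σ area = 1074.779

Check V−E+F: 16 − 42 + 28 = 2.

facets=28 area=1074.779


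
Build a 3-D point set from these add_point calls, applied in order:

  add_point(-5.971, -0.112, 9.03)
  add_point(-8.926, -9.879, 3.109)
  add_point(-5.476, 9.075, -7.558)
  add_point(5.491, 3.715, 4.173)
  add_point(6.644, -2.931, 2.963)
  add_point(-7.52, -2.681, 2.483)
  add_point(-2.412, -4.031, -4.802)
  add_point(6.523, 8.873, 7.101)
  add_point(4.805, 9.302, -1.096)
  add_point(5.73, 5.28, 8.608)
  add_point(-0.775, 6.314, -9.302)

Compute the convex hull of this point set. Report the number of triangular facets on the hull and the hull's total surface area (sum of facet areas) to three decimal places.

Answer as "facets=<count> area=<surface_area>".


facets=16 area=855.965

Extreme-point indices: [0, 1, 2, 4, 5, 6, 7, 8, 9, 10] — 10 of 11 on the boundary.

Area of each hull facet:
  f1: (p0, p4, p1) → 83.2068
  f2: (p10, p8, p4) → 67.3720
  f3: (p7, p8, p4) → 50.4565
  f4: (p6, p4, p1) → 70.6465
  f5: (p6, p10, p4) → 68.1422
  f6: (p2, p6, p1) → 70.9166
  f7: (p2, p6, p10) → 31.9693
  f8: (p2, p10, p8) → 29.6036
  f9: (p2, p7, p8) → 36.7376
  f10: (p2, p7, p0) → 134.1426
  f11: (p9, p0, p4) → 62.5770
  f12: (p9, p7, p4) → 17.1172
  f13: (p9, p7, p0) → 21.0309
  f14: (p5, p0, p1) → 25.1759
  f15: (p5, p2, p1) → 33.0990
  f16: (p5, p2, p0) → 53.7708
Σ area = 855.965

Euler characteristic 10−24+16 = 2 ✓


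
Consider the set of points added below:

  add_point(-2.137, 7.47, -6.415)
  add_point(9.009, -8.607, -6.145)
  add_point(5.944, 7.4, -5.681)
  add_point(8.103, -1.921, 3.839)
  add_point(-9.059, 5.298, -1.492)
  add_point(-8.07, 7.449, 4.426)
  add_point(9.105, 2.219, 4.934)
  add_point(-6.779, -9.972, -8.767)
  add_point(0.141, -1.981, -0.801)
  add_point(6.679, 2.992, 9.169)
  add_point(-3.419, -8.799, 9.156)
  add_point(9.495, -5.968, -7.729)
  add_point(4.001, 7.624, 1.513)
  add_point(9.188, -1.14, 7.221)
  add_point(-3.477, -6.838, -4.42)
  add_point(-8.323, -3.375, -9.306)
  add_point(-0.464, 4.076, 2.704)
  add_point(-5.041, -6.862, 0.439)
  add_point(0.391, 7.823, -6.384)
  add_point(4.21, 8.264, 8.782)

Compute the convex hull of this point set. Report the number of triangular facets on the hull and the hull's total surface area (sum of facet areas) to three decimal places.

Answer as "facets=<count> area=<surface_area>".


Hull vertices (14/20): indices [0, 1, 2, 4, 5, 6, 7, 9, 10, 11, 13, 15, 18, 19].

Per-facet area ½‖(b−a)×(c−a)‖:
  f1: (p10, p7, p4) → 139.1798
  f2: (p5, p10, p4) → 55.9192
  f3: (p13, p10, p9) → 38.7242
  f4: (p0, p5, p4) → 26.5170
  f5: (p0, p5, p18) → 13.9644
  f6: (p15, p7, p11) → 57.0619
  f7: (p15, p18, p11) → 113.4056
  f8: (p15, p0, p18) → 13.1129
  f9: (p15, p7, p4) → 29.1086
  f10: (p15, p0, p4) → 49.7639
  f11: (p1, p13, p11) → 23.8453
  f12: (p1, p13, p10) → 112.6531
  f13: (p1, p7, p11) → 24.7706
  f14: (p1, p10, p7) → 137.6721
  f15: (p2, p18, p11) → 37.3745
  f16: (p6, p13, p9) → 9.4334
  f17: (p6, p13, p11) → 30.6464
  f18: (p6, p2, p11) → 80.2806
  f19: (p19, p6, p2) → 52.9728
  f20: (p19, p2, p18) → 40.9549
  f21: (p19, p6, p9) → 13.7858
  f22: (p19, p5, p18) → 84.9697
  f23: (p19, p10, p9) → 41.2849
  f24: (p19, p5, p10) → 109.9294
Σ area = 1337.331

Euler characteristic 14−36+24 = 2 ✓

facets=24 area=1337.331


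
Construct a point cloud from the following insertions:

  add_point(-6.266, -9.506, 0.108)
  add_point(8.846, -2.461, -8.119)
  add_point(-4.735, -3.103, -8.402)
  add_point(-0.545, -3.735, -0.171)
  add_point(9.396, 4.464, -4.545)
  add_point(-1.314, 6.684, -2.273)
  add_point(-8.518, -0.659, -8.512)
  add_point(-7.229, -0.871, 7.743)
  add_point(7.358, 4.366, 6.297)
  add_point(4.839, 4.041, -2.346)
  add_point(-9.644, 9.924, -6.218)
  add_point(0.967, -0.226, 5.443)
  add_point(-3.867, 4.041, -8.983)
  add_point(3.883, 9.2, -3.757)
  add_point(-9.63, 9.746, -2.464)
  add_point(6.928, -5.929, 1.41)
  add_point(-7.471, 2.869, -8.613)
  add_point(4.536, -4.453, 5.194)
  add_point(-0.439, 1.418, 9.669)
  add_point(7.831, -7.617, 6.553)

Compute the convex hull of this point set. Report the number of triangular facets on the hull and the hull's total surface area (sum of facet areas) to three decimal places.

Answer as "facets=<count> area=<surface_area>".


Hull vertices (14/20): indices [0, 1, 2, 4, 6, 7, 8, 10, 12, 13, 14, 16, 18, 19].

Facet areas (half cross-product norm):
  f1: (p7, p19, p0) → 86.4907
  f2: (p7, p19, p18) → 44.5121
  f3: (p12, p13, p10) → 46.4242
  f4: (p12, p13, p4) → 38.3767
  f5: (p6, p2, p0) → 23.6276
  f6: (p6, p7, p0) → 72.3323
  f7: (p6, p12, p2) → 14.6221
  f8: (p14, p13, p10) → 25.4268
  f9: (p14, p7, p18) → 55.0514
  f10: (p14, p6, p10) → 20.1811
  f11: (p14, p6, p7) → 86.4355
  f12: (p8, p13, p4) → 39.1526
  f13: (p8, p19, p4) → 66.1498
  f14: (p8, p19, p18) → 51.4226
  f15: (p8, p14, p18) → 77.9454
  f16: (p8, p14, p13) → 77.2325
  f17: (p1, p12, p4) → 53.0765
  f18: (p1, p12, p2) → 48.4188
  f19: (p1, p19, p4) → 60.3363
  f20: (p1, p2, p0) → 72.2887
  f21: (p1, p19, p0) → 116.4585
  f22: (p16, p12, p10) → 14.7742
  f23: (p16, p6, p10) → 8.8850
  f24: (p16, p6, p12) → 5.7745
Σ area = 1205.396

Euler: V−E+F = 14−36+24 = 2.

facets=24 area=1205.396
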